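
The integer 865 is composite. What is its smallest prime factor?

5

865 is odd.
Digit sum 19, not divisible by 3.
Ends in 5: divisible by 5.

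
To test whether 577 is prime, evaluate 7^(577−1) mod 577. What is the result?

7^1 ≡ 7 (mod 577)
7^2 ≡ 7^2 = 49 ≡ 49 (mod 577)
7^4 ≡ 49^2 = 2401 ≡ 93 (mod 577)
7^8 ≡ 93^2 = 8649 ≡ 571 (mod 577)
7^16 ≡ 571^2 = 326041 ≡ 36 (mod 577)
7^32 ≡ 36^2 = 1296 ≡ 142 (mod 577)
7^64 ≡ 142^2 = 20164 ≡ 546 (mod 577)
7^128 ≡ 546^2 = 298116 ≡ 384 (mod 577)
7^256 ≡ 384^2 = 147456 ≡ 321 (mod 577)
7^512 ≡ 321^2 = 103041 ≡ 335 (mod 577)
576 = 512 + 64 in binary powers of 2.
So 7^576 ≡ 335 · 546 ≡ 1 (mod 577).
Since the result is 1, base 7 gives no evidence that 577 is composite.

1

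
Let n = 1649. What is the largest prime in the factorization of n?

1649 = 17 · 97
97 is prime.
So 1649 = 17 · 97; the largest prime factor is 97.

97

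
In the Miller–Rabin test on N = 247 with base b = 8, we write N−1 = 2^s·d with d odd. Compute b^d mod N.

18

247 − 1 = 246 = 2^1 · 123, so d = 123.
8^1 ≡ 8 (mod 247)
8^2 ≡ 8^2 = 64 ≡ 64 (mod 247)
8^4 ≡ 64^2 = 4096 ≡ 144 (mod 247)
8^8 ≡ 144^2 = 20736 ≡ 235 (mod 247)
8^16 ≡ 235^2 = 55225 ≡ 144 (mod 247)
8^32 ≡ 144^2 = 20736 ≡ 235 (mod 247)
8^64 ≡ 235^2 = 55225 ≡ 144 (mod 247)
123 = 64 + 32 + 16 + 8 + 2 + 1 in binary powers of 2.
So 8^123 ≡ 144 · 235 · 144 · 235 · 64 · 8 ≡ 18 (mod 247).
Squaring chain: 18; never reaches −1, so base 8 is a Miller–Rabin witness that 247 is composite.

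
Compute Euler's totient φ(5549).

5340

Factor: 5549 = 31 · 179.
φ(5549) = (31−1) · (179−1) = 30 · 178 = 5340.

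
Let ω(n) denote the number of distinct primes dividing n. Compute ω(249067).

249067 = 7^2 · 5083
5083 = 13 · 391
391 = 17 · 23
249067 = 7^2 · 13 · 17 · 23, which has 4 distinct prime factors.

4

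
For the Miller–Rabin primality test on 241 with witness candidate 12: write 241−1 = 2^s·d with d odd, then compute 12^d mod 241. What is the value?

30

241 − 1 = 240 = 2^4 · 15, so d = 15.
12^1 ≡ 12 (mod 241)
12^2 ≡ 12^2 = 144 ≡ 144 (mod 241)
12^4 ≡ 144^2 = 20736 ≡ 10 (mod 241)
12^8 ≡ 10^2 = 100 ≡ 100 (mod 241)
15 = 8 + 4 + 2 + 1 in binary powers of 2.
So 12^15 ≡ 100 · 10 · 144 · 12 ≡ 30 (mod 241).
Squaring chain: 30 → 177 → 240 → 1; reaches −1, so base 12 does not prove 241 composite.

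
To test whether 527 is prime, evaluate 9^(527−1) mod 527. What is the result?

412

9^1 ≡ 9 (mod 527)
9^2 ≡ 9^2 = 81 ≡ 81 (mod 527)
9^4 ≡ 81^2 = 6561 ≡ 237 (mod 527)
9^8 ≡ 237^2 = 56169 ≡ 307 (mod 527)
9^16 ≡ 307^2 = 94249 ≡ 443 (mod 527)
9^32 ≡ 443^2 = 196249 ≡ 205 (mod 527)
9^64 ≡ 205^2 = 42025 ≡ 392 (mod 527)
9^128 ≡ 392^2 = 153664 ≡ 307 (mod 527)
9^256 ≡ 307^2 = 94249 ≡ 443 (mod 527)
9^512 ≡ 443^2 = 196249 ≡ 205 (mod 527)
526 = 512 + 8 + 4 + 2 in binary powers of 2.
So 9^526 ≡ 205 · 307 · 237 · 81 ≡ 412 (mod 527).
Since 412 ≠ 1, base 9 is a Fermat witness: 527 is composite.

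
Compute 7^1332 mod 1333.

388

7^1 ≡ 7 (mod 1333)
7^2 ≡ 7^2 = 49 ≡ 49 (mod 1333)
7^4 ≡ 49^2 = 2401 ≡ 1068 (mod 1333)
7^8 ≡ 1068^2 = 1140624 ≡ 909 (mod 1333)
7^16 ≡ 909^2 = 826281 ≡ 1154 (mod 1333)
7^32 ≡ 1154^2 = 1331716 ≡ 49 (mod 1333)
7^64 ≡ 49^2 = 2401 ≡ 1068 (mod 1333)
7^128 ≡ 1068^2 = 1140624 ≡ 909 (mod 1333)
7^256 ≡ 909^2 = 826281 ≡ 1154 (mod 1333)
7^512 ≡ 1154^2 = 1331716 ≡ 49 (mod 1333)
7^1024 ≡ 49^2 = 2401 ≡ 1068 (mod 1333)
1332 = 1024 + 256 + 32 + 16 + 4 in binary powers of 2.
So 7^1332 ≡ 1068 · 1154 · 49 · 1154 · 1068 ≡ 388 (mod 1333).
Since 388 ≠ 1, base 7 is a Fermat witness: 1333 is composite.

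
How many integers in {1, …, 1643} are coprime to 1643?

1560

Factor: 1643 = 31 · 53.
φ(1643) = (31−1) · (53−1) = 30 · 52 = 1560.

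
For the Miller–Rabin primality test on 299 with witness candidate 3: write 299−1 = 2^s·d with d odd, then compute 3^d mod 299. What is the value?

299 − 1 = 298 = 2^1 · 149, so d = 149.
3^1 ≡ 3 (mod 299)
3^2 ≡ 3^2 = 9 ≡ 9 (mod 299)
3^4 ≡ 9^2 = 81 ≡ 81 (mod 299)
3^8 ≡ 81^2 = 6561 ≡ 282 (mod 299)
3^16 ≡ 282^2 = 79524 ≡ 289 (mod 299)
3^32 ≡ 289^2 = 83521 ≡ 100 (mod 299)
3^64 ≡ 100^2 = 10000 ≡ 133 (mod 299)
3^128 ≡ 133^2 = 17689 ≡ 48 (mod 299)
149 = 128 + 16 + 4 + 1 in binary powers of 2.
So 3^149 ≡ 48 · 289 · 81 · 3 ≡ 269 (mod 299).
Squaring chain: 269; never reaches −1, so base 3 is a Miller–Rabin witness that 299 is composite.

269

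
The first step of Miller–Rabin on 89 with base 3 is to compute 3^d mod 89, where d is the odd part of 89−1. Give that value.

89 − 1 = 88 = 2^3 · 11, so d = 11.
3^1 ≡ 3 (mod 89)
3^2 ≡ 3^2 = 9 ≡ 9 (mod 89)
3^4 ≡ 9^2 = 81 ≡ 81 (mod 89)
3^8 ≡ 81^2 = 6561 ≡ 64 (mod 89)
11 = 8 + 2 + 1 in binary powers of 2.
So 3^11 ≡ 64 · 9 · 3 ≡ 37 (mod 89).
Squaring chain: 37 → 34 → 88; reaches −1, so base 3 does not prove 89 composite.

37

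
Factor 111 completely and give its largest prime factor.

111 = 3 · 37
37 is prime.
So 111 = 3 · 37; the largest prime factor is 37.

37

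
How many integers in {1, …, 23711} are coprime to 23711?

Factor: 23711 = 131 · 181.
φ(23711) = (131−1) · (181−1) = 130 · 180 = 23400.

23400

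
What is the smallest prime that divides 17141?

61

17141 is odd.
Digit sum 14, not divisible by 3.
Ends in 1: not divisible by 5.
7: 17141 = 7·2448 + 5
11: 17141 = 11·1558 + 3
13: 17141 = 13·1318 + 7
17: 17141 = 17·1008 + 5
19: 17141 = 19·902 + 3
23: 17141 = 23·745 + 6
29: 17141 = 29·591 + 2
31: 17141 = 31·552 + 29
37: 17141 = 37·463 + 10
41: 17141 = 41·418 + 3
43: 17141 = 43·398 + 27
47: 17141 = 47·364 + 33
53: 17141 = 53·323 + 22
59: 17141 = 59·290 + 31
61: 17141 = 61·281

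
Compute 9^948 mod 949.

1

9^1 ≡ 9 (mod 949)
9^2 ≡ 9^2 = 81 ≡ 81 (mod 949)
9^4 ≡ 81^2 = 6561 ≡ 867 (mod 949)
9^8 ≡ 867^2 = 751689 ≡ 81 (mod 949)
9^16 ≡ 81^2 = 6561 ≡ 867 (mod 949)
9^32 ≡ 867^2 = 751689 ≡ 81 (mod 949)
9^64 ≡ 81^2 = 6561 ≡ 867 (mod 949)
9^128 ≡ 867^2 = 751689 ≡ 81 (mod 949)
9^256 ≡ 81^2 = 6561 ≡ 867 (mod 949)
9^512 ≡ 867^2 = 751689 ≡ 81 (mod 949)
948 = 512 + 256 + 128 + 32 + 16 + 4 in binary powers of 2.
So 9^948 ≡ 81 · 867 · 81 · 81 · 867 · 867 ≡ 1 (mod 949).
Since the result is 1, base 9 gives no evidence that 949 is composite.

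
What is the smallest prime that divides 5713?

5713 is odd.
Digit sum 16, not divisible by 3.
Ends in 3: not divisible by 5.
7: 5713 = 7·816 + 1
11: 5713 = 11·519 + 4
13: 5713 = 13·439 + 6
17: 5713 = 17·336 + 1
19: 5713 = 19·300 + 13
23: 5713 = 23·248 + 9
29: 5713 = 29·197

29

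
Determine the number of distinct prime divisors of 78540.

78540 = 2^2 · 19635
19635 = 3 · 6545
6545 = 5 · 1309
1309 = 7 · 187
187 = 11 · 17
78540 = 2^2 · 3 · 5 · 7 · 11 · 17, which has 6 distinct prime factors.

6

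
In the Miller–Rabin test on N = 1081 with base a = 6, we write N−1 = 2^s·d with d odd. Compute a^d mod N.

653

1081 − 1 = 1080 = 2^3 · 135, so d = 135.
6^1 ≡ 6 (mod 1081)
6^2 ≡ 6^2 = 36 ≡ 36 (mod 1081)
6^4 ≡ 36^2 = 1296 ≡ 215 (mod 1081)
6^8 ≡ 215^2 = 46225 ≡ 823 (mod 1081)
6^16 ≡ 823^2 = 677329 ≡ 623 (mod 1081)
6^32 ≡ 623^2 = 388129 ≡ 50 (mod 1081)
6^64 ≡ 50^2 = 2500 ≡ 338 (mod 1081)
6^128 ≡ 338^2 = 114244 ≡ 739 (mod 1081)
135 = 128 + 4 + 2 + 1 in binary powers of 2.
So 6^135 ≡ 739 · 215 · 36 · 6 ≡ 653 (mod 1081).
Squaring chain: 653 → 495 → 719; never reaches −1, so base 6 is a Miller–Rabin witness that 1081 is composite.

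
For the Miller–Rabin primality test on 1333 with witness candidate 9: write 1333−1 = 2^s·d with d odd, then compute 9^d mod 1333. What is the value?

1333 − 1 = 1332 = 2^2 · 333, so d = 333.
9^1 ≡ 9 (mod 1333)
9^2 ≡ 9^2 = 81 ≡ 81 (mod 1333)
9^4 ≡ 81^2 = 6561 ≡ 1229 (mod 1333)
9^8 ≡ 1229^2 = 1510441 ≡ 152 (mod 1333)
9^16 ≡ 152^2 = 23104 ≡ 443 (mod 1333)
9^32 ≡ 443^2 = 196249 ≡ 298 (mod 1333)
9^64 ≡ 298^2 = 88804 ≡ 826 (mod 1333)
9^128 ≡ 826^2 = 682276 ≡ 1113 (mod 1333)
9^256 ≡ 1113^2 = 1238769 ≡ 412 (mod 1333)
333 = 256 + 64 + 8 + 4 + 1 in binary powers of 2.
So 9^333 ≡ 412 · 826 · 152 · 1229 · 9 ≡ 1225 (mod 1333).
Squaring chain: 1225 → 1000; never reaches −1, so base 9 is a Miller–Rabin witness that 1333 is composite.

1225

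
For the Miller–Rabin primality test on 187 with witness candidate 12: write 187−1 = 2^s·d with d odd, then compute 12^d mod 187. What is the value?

187 − 1 = 186 = 2^1 · 93, so d = 93.
12^1 ≡ 12 (mod 187)
12^2 ≡ 12^2 = 144 ≡ 144 (mod 187)
12^4 ≡ 144^2 = 20736 ≡ 166 (mod 187)
12^8 ≡ 166^2 = 27556 ≡ 67 (mod 187)
12^16 ≡ 67^2 = 4489 ≡ 1 (mod 187)
12^32 ≡ 1^2 = 1 ≡ 1 (mod 187)
12^64 ≡ 1^2 = 1 ≡ 1 (mod 187)
93 = 64 + 16 + 8 + 4 + 1 in binary powers of 2.
So 12^93 ≡ 1 · 1 · 67 · 166 · 12 ≡ 133 (mod 187).
Squaring chain: 133; never reaches −1, so base 12 is a Miller–Rabin witness that 187 is composite.

133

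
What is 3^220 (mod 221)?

55

3^1 ≡ 3 (mod 221)
3^2 ≡ 3^2 = 9 ≡ 9 (mod 221)
3^4 ≡ 9^2 = 81 ≡ 81 (mod 221)
3^8 ≡ 81^2 = 6561 ≡ 152 (mod 221)
3^16 ≡ 152^2 = 23104 ≡ 120 (mod 221)
3^32 ≡ 120^2 = 14400 ≡ 35 (mod 221)
3^64 ≡ 35^2 = 1225 ≡ 120 (mod 221)
3^128 ≡ 120^2 = 14400 ≡ 35 (mod 221)
220 = 128 + 64 + 16 + 8 + 4 in binary powers of 2.
So 3^220 ≡ 35 · 120 · 120 · 152 · 81 ≡ 55 (mod 221).
Since 55 ≠ 1, base 3 is a Fermat witness: 221 is composite.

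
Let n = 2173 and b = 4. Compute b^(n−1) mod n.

4^1 ≡ 4 (mod 2173)
4^2 ≡ 4^2 = 16 ≡ 16 (mod 2173)
4^4 ≡ 16^2 = 256 ≡ 256 (mod 2173)
4^8 ≡ 256^2 = 65536 ≡ 346 (mod 2173)
4^16 ≡ 346^2 = 119716 ≡ 201 (mod 2173)
4^32 ≡ 201^2 = 40401 ≡ 1287 (mod 2173)
4^64 ≡ 1287^2 = 1656369 ≡ 543 (mod 2173)
4^128 ≡ 543^2 = 294849 ≡ 1494 (mod 2173)
4^256 ≡ 1494^2 = 2232036 ≡ 365 (mod 2173)
4^512 ≡ 365^2 = 133225 ≡ 672 (mod 2173)
4^1024 ≡ 672^2 = 451584 ≡ 1773 (mod 2173)
4^2048 ≡ 1773^2 = 3143529 ≡ 1371 (mod 2173)
2172 = 2048 + 64 + 32 + 16 + 8 + 4 in binary powers of 2.
So 4^2172 ≡ 1371 · 543 · 1287 · 201 · 346 · 256 ≡ 1533 (mod 2173).
Since 1533 ≠ 1, base 4 is a Fermat witness: 2173 is composite.

1533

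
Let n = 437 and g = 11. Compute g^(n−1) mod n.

315

11^1 ≡ 11 (mod 437)
11^2 ≡ 11^2 = 121 ≡ 121 (mod 437)
11^4 ≡ 121^2 = 14641 ≡ 220 (mod 437)
11^8 ≡ 220^2 = 48400 ≡ 330 (mod 437)
11^16 ≡ 330^2 = 108900 ≡ 87 (mod 437)
11^32 ≡ 87^2 = 7569 ≡ 140 (mod 437)
11^64 ≡ 140^2 = 19600 ≡ 372 (mod 437)
11^128 ≡ 372^2 = 138384 ≡ 292 (mod 437)
11^256 ≡ 292^2 = 85264 ≡ 49 (mod 437)
436 = 256 + 128 + 32 + 16 + 4 in binary powers of 2.
So 11^436 ≡ 49 · 292 · 140 · 87 · 220 ≡ 315 (mod 437).
Since 315 ≠ 1, base 11 is a Fermat witness: 437 is composite.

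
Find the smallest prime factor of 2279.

2279 is odd.
Digit sum 20, not divisible by 3.
Ends in 9: not divisible by 5.
7: 2279 = 7·325 + 4
11: 2279 = 11·207 + 2
13: 2279 = 13·175 + 4
17: 2279 = 17·134 + 1
19: 2279 = 19·119 + 18
23: 2279 = 23·99 + 2
29: 2279 = 29·78 + 17
31: 2279 = 31·73 + 16
37: 2279 = 37·61 + 22
41: 2279 = 41·55 + 24
43: 2279 = 43·53

43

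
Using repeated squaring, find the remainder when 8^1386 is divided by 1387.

8^1 ≡ 8 (mod 1387)
8^2 ≡ 8^2 = 64 ≡ 64 (mod 1387)
8^4 ≡ 64^2 = 4096 ≡ 1322 (mod 1387)
8^8 ≡ 1322^2 = 1747684 ≡ 64 (mod 1387)
8^16 ≡ 64^2 = 4096 ≡ 1322 (mod 1387)
8^32 ≡ 1322^2 = 1747684 ≡ 64 (mod 1387)
8^64 ≡ 64^2 = 4096 ≡ 1322 (mod 1387)
8^128 ≡ 1322^2 = 1747684 ≡ 64 (mod 1387)
8^256 ≡ 64^2 = 4096 ≡ 1322 (mod 1387)
8^512 ≡ 1322^2 = 1747684 ≡ 64 (mod 1387)
8^1024 ≡ 64^2 = 4096 ≡ 1322 (mod 1387)
1386 = 1024 + 256 + 64 + 32 + 8 + 2 in binary powers of 2.
So 8^1386 ≡ 1322 · 1322 · 1322 · 64 · 64 · 64 ≡ 1 (mod 1387).
Since the result is 1, base 8 gives no evidence that 1387 is composite.

1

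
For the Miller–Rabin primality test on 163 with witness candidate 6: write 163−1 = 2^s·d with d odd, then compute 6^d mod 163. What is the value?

163 − 1 = 162 = 2^1 · 81, so d = 81.
6^1 ≡ 6 (mod 163)
6^2 ≡ 6^2 = 36 ≡ 36 (mod 163)
6^4 ≡ 36^2 = 1296 ≡ 155 (mod 163)
6^8 ≡ 155^2 = 24025 ≡ 64 (mod 163)
6^16 ≡ 64^2 = 4096 ≡ 21 (mod 163)
6^32 ≡ 21^2 = 441 ≡ 115 (mod 163)
6^64 ≡ 115^2 = 13225 ≡ 22 (mod 163)
81 = 64 + 16 + 1 in binary powers of 2.
So 6^81 ≡ 22 · 21 · 6 ≡ 1 (mod 163).
Since 6^d ≡ 1 (mod 163), base 6 does not prove 163 composite.

1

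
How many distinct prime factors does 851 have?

2

851 = 23 · 37
851 = 23 · 37, which has 2 distinct prime factors.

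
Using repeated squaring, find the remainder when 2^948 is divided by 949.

2^1 ≡ 2 (mod 949)
2^2 ≡ 2^2 = 4 ≡ 4 (mod 949)
2^4 ≡ 4^2 = 16 ≡ 16 (mod 949)
2^8 ≡ 16^2 = 256 ≡ 256 (mod 949)
2^16 ≡ 256^2 = 65536 ≡ 55 (mod 949)
2^32 ≡ 55^2 = 3025 ≡ 178 (mod 949)
2^64 ≡ 178^2 = 31684 ≡ 367 (mod 949)
2^128 ≡ 367^2 = 134689 ≡ 880 (mod 949)
2^256 ≡ 880^2 = 774400 ≡ 16 (mod 949)
2^512 ≡ 16^2 = 256 ≡ 256 (mod 949)
948 = 512 + 256 + 128 + 32 + 16 + 4 in binary powers of 2.
So 2^948 ≡ 256 · 16 · 880 · 178 · 55 · 16 ≡ 300 (mod 949).
Since 300 ≠ 1, base 2 is a Fermat witness: 949 is composite.

300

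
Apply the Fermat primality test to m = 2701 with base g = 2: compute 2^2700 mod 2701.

1

2^1 ≡ 2 (mod 2701)
2^2 ≡ 2^2 = 4 ≡ 4 (mod 2701)
2^4 ≡ 4^2 = 16 ≡ 16 (mod 2701)
2^8 ≡ 16^2 = 256 ≡ 256 (mod 2701)
2^16 ≡ 256^2 = 65536 ≡ 712 (mod 2701)
2^32 ≡ 712^2 = 506944 ≡ 1857 (mod 2701)
2^64 ≡ 1857^2 = 3448449 ≡ 1973 (mod 2701)
2^128 ≡ 1973^2 = 3892729 ≡ 588 (mod 2701)
2^256 ≡ 588^2 = 345744 ≡ 16 (mod 2701)
2^512 ≡ 16^2 = 256 ≡ 256 (mod 2701)
2^1024 ≡ 256^2 = 65536 ≡ 712 (mod 2701)
2^2048 ≡ 712^2 = 506944 ≡ 1857 (mod 2701)
2700 = 2048 + 512 + 128 + 8 + 4 in binary powers of 2.
So 2^2700 ≡ 1857 · 256 · 588 · 256 · 16 ≡ 1 (mod 2701).
Since the result is 1, base 2 gives no evidence that 2701 is composite.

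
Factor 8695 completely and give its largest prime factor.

8695 = 5 · 1739
1739 = 37 · 47
47 is prime.
So 8695 = 5 · 37 · 47; the largest prime factor is 47.

47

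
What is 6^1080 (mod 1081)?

243

6^1 ≡ 6 (mod 1081)
6^2 ≡ 6^2 = 36 ≡ 36 (mod 1081)
6^4 ≡ 36^2 = 1296 ≡ 215 (mod 1081)
6^8 ≡ 215^2 = 46225 ≡ 823 (mod 1081)
6^16 ≡ 823^2 = 677329 ≡ 623 (mod 1081)
6^32 ≡ 623^2 = 388129 ≡ 50 (mod 1081)
6^64 ≡ 50^2 = 2500 ≡ 338 (mod 1081)
6^128 ≡ 338^2 = 114244 ≡ 739 (mod 1081)
6^256 ≡ 739^2 = 546121 ≡ 216 (mod 1081)
6^512 ≡ 216^2 = 46656 ≡ 173 (mod 1081)
6^1024 ≡ 173^2 = 29929 ≡ 742 (mod 1081)
1080 = 1024 + 32 + 16 + 8 in binary powers of 2.
So 6^1080 ≡ 742 · 50 · 623 · 823 ≡ 243 (mod 1081).
Since 243 ≠ 1, base 6 is a Fermat witness: 1081 is composite.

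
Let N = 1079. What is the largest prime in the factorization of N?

1079 = 13 · 83
83 is prime.
So 1079 = 13 · 83; the largest prime factor is 83.

83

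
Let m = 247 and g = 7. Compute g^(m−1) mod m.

77

7^1 ≡ 7 (mod 247)
7^2 ≡ 7^2 = 49 ≡ 49 (mod 247)
7^4 ≡ 49^2 = 2401 ≡ 178 (mod 247)
7^8 ≡ 178^2 = 31684 ≡ 68 (mod 247)
7^16 ≡ 68^2 = 4624 ≡ 178 (mod 247)
7^32 ≡ 178^2 = 31684 ≡ 68 (mod 247)
7^64 ≡ 68^2 = 4624 ≡ 178 (mod 247)
7^128 ≡ 178^2 = 31684 ≡ 68 (mod 247)
246 = 128 + 64 + 32 + 16 + 4 + 2 in binary powers of 2.
So 7^246 ≡ 68 · 178 · 68 · 178 · 178 · 49 ≡ 77 (mod 247).
Since 77 ≠ 1, base 7 is a Fermat witness: 247 is composite.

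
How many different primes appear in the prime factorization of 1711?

2

1711 = 29 · 59
1711 = 29 · 59, which has 2 distinct prime factors.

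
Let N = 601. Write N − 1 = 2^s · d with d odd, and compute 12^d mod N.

1

601 − 1 = 600 = 2^3 · 75, so d = 75.
12^1 ≡ 12 (mod 601)
12^2 ≡ 12^2 = 144 ≡ 144 (mod 601)
12^4 ≡ 144^2 = 20736 ≡ 302 (mod 601)
12^8 ≡ 302^2 = 91204 ≡ 453 (mod 601)
12^16 ≡ 453^2 = 205209 ≡ 268 (mod 601)
12^32 ≡ 268^2 = 71824 ≡ 305 (mod 601)
12^64 ≡ 305^2 = 93025 ≡ 471 (mod 601)
75 = 64 + 8 + 2 + 1 in binary powers of 2.
So 12^75 ≡ 471 · 453 · 144 · 12 ≡ 1 (mod 601).
Since 12^d ≡ 1 (mod 601), base 12 does not prove 601 composite.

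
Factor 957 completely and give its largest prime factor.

957 = 3 · 319
319 = 11 · 29
29 is prime.
So 957 = 3 · 11 · 29; the largest prime factor is 29.

29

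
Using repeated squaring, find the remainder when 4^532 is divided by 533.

4^1 ≡ 4 (mod 533)
4^2 ≡ 4^2 = 16 ≡ 16 (mod 533)
4^4 ≡ 16^2 = 256 ≡ 256 (mod 533)
4^8 ≡ 256^2 = 65536 ≡ 510 (mod 533)
4^16 ≡ 510^2 = 260100 ≡ 529 (mod 533)
4^32 ≡ 529^2 = 279841 ≡ 16 (mod 533)
4^64 ≡ 16^2 = 256 ≡ 256 (mod 533)
4^128 ≡ 256^2 = 65536 ≡ 510 (mod 533)
4^256 ≡ 510^2 = 260100 ≡ 529 (mod 533)
4^512 ≡ 529^2 = 279841 ≡ 16 (mod 533)
532 = 512 + 16 + 4 in binary powers of 2.
So 4^532 ≡ 16 · 529 · 256 ≡ 139 (mod 533).
Since 139 ≠ 1, base 4 is a Fermat witness: 533 is composite.

139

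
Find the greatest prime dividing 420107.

97

420107 = 61 · 6887
6887 = 71 · 97
97 is prime.
So 420107 = 61 · 71 · 97; the largest prime factor is 97.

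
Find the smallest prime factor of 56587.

71

56587 is odd.
Digit sum 31, not divisible by 3.
Ends in 7: not divisible by 5.
7: 56587 = 7·8083 + 6
11: 56587 = 11·5144 + 3
13: 56587 = 13·4352 + 11
17: 56587 = 17·3328 + 11
19: 56587 = 19·2978 + 5
23: 56587 = 23·2460 + 7
29: 56587 = 29·1951 + 8
31: 56587 = 31·1825 + 12
37: 56587 = 37·1529 + 14
41: 56587 = 41·1380 + 7
43: 56587 = 43·1315 + 42
47: 56587 = 47·1203 + 46
53: 56587 = 53·1067 + 36
59: 56587 = 59·959 + 6
61: 56587 = 61·927 + 40
67: 56587 = 67·844 + 39
71: 56587 = 71·797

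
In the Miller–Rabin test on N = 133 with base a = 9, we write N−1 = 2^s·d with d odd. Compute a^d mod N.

133 − 1 = 132 = 2^2 · 33, so d = 33.
9^1 ≡ 9 (mod 133)
9^2 ≡ 9^2 = 81 ≡ 81 (mod 133)
9^4 ≡ 81^2 = 6561 ≡ 44 (mod 133)
9^8 ≡ 44^2 = 1936 ≡ 74 (mod 133)
9^16 ≡ 74^2 = 5476 ≡ 23 (mod 133)
9^32 ≡ 23^2 = 529 ≡ 130 (mod 133)
33 = 32 + 1 in binary powers of 2.
So 9^33 ≡ 130 · 9 ≡ 106 (mod 133).
Squaring chain: 106 → 64; never reaches −1, so base 9 is a Miller–Rabin witness that 133 is composite.

106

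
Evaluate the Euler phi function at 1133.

Factor: 1133 = 11 · 103.
φ(1133) = (11−1) · (103−1) = 10 · 102 = 1020.

1020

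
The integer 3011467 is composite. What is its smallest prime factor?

37

3011467 is odd.
Digit sum 22, not divisible by 3.
Ends in 7: not divisible by 5.
7: 3011467 = 7·430209 + 4
11: 3011467 = 11·273769 + 8
13: 3011467 = 13·231651 + 4
17: 3011467 = 17·177145 + 2
19: 3011467 = 19·158498 + 5
23: 3011467 = 23·130933 + 8
29: 3011467 = 29·103843 + 20
31: 3011467 = 31·97144 + 3
37: 3011467 = 37·81391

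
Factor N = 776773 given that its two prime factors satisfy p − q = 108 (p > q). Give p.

Since p = q + 108, we have 776773 = q(q + 108), so q² + 108q − 776773 = 0.
Discriminant: 108² + 4·776773 = 11664 + 3107092 = 3118756; √3118756 = 1766.
q = (−108 + 1766)/2 = 829, and p = q + 108 = 937.
Check: 829 · 937 = 776773.

937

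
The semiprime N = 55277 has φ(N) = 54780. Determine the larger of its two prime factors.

331

φ(n) = (p−1)(q−1) = n − (p+q) + 1, so p + q = 55277 − 54780 + 1 = 498.
p and q are the roots of t² − 498t + 55277 = 0.
Discriminant: 498² − 4·55277 = 248004 − 221108 = 26896; √26896 = 164.
q = (498 − 164)/2 = 167, p = (498 + 164)/2 = 331.
Check: 167 · 331 = 55277.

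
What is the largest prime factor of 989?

989 = 23 · 43
43 is prime.
So 989 = 23 · 43; the largest prime factor is 43.

43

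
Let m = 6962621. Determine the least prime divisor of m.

6962621 is odd.
Digit sum 32, not divisible by 3.
Ends in 1: not divisible by 5.
7: 6962621 = 7·994660 + 1
11: 6962621 = 11·632965 + 6
13: 6962621 = 13·535586 + 3
17: 6962621 = 17·409565 + 16
19: 6962621 = 19·366453 + 14
23: 6962621 = 23·302722 + 15
29: 6962621 = 29·240090 + 11
31: 6962621 = 31·224600 + 21
37: 6962621 = 37·188178 + 35
41: 6962621 = 41·169820 + 1
43: 6962621 = 43·161921 + 18
47: 6962621 = 47·148140 + 41
53: 6962621 = 53·131370 + 11
59: 6962621 = 59·118010 + 31
61: 6962621 = 61·114141 + 20
67: 6962621 = 67·103919 + 48
71: 6962621 = 71·98065 + 6
73: 6962621 = 73·95378 + 27
79: 6962621 = 79·88134 + 35
83: 6962621 = 83·83887

83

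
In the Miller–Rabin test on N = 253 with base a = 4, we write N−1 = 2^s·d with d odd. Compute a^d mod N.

253 − 1 = 252 = 2^2 · 63, so d = 63.
4^1 ≡ 4 (mod 253)
4^2 ≡ 4^2 = 16 ≡ 16 (mod 253)
4^4 ≡ 16^2 = 256 ≡ 3 (mod 253)
4^8 ≡ 3^2 = 9 ≡ 9 (mod 253)
4^16 ≡ 9^2 = 81 ≡ 81 (mod 253)
4^32 ≡ 81^2 = 6561 ≡ 236 (mod 253)
63 = 32 + 16 + 8 + 4 + 2 + 1 in binary powers of 2.
So 4^63 ≡ 236 · 81 · 9 · 3 · 16 · 4 ≡ 9 (mod 253).
Squaring chain: 9 → 81; never reaches −1, so base 4 is a Miller–Rabin witness that 253 is composite.

9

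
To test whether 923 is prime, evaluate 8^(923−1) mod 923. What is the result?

8^1 ≡ 8 (mod 923)
8^2 ≡ 8^2 = 64 ≡ 64 (mod 923)
8^4 ≡ 64^2 = 4096 ≡ 404 (mod 923)
8^8 ≡ 404^2 = 163216 ≡ 768 (mod 923)
8^16 ≡ 768^2 = 589824 ≡ 27 (mod 923)
8^32 ≡ 27^2 = 729 ≡ 729 (mod 923)
8^64 ≡ 729^2 = 531441 ≡ 716 (mod 923)
8^128 ≡ 716^2 = 512656 ≡ 391 (mod 923)
8^256 ≡ 391^2 = 152881 ≡ 586 (mod 923)
8^512 ≡ 586^2 = 343396 ≡ 40 (mod 923)
922 = 512 + 256 + 128 + 16 + 8 + 2 in binary powers of 2.
So 8^922 ≡ 40 · 586 · 391 · 27 · 768 · 64 ≡ 428 (mod 923).
Since 428 ≠ 1, base 8 is a Fermat witness: 923 is composite.

428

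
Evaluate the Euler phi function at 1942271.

1894752

Factor: 1942271 = 103 · 109 · 173.
φ(1942271) = (103−1) · (109−1) · (173−1) = 102 · 108 · 172 = 1894752.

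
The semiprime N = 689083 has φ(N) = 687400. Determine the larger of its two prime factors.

983

φ(n) = (p−1)(q−1) = n − (p+q) + 1, so p + q = 689083 − 687400 + 1 = 1684.
p and q are the roots of t² − 1684t + 689083 = 0.
Discriminant: 1684² − 4·689083 = 2835856 − 2756332 = 79524; √79524 = 282.
q = (1684 − 282)/2 = 701, p = (1684 + 282)/2 = 983.
Check: 701 · 983 = 689083.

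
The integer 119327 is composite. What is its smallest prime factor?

119327 is odd.
Digit sum 23, not divisible by 3.
Ends in 7: not divisible by 5.
7: 119327 = 7·17046 + 5
11: 119327 = 11·10847 + 10
13: 119327 = 13·9179

13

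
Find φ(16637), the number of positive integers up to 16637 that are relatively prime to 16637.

Factor: 16637 = 127 · 131.
φ(16637) = (127−1) · (131−1) = 126 · 130 = 16380.

16380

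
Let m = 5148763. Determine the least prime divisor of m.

5148763 is odd.
Digit sum 34, not divisible by 3.
Ends in 3: not divisible by 5.
7: 5148763 = 7·735537 + 4
11: 5148763 = 11·468069 + 4
13: 5148763 = 13·396058 + 9
17: 5148763 = 17·302868 + 7
19: 5148763 = 19·270987 + 10
23: 5148763 = 23·223859 + 6
29: 5148763 = 29·177543 + 16
31: 5148763 = 31·166089 + 4
37: 5148763 = 37·139155 + 28
41: 5148763 = 41·125579 + 24
43: 5148763 = 43·119738 + 29
47: 5148763 = 47·109548 + 7
53: 5148763 = 53·97146 + 25
59: 5148763 = 59·87267 + 10
61: 5148763 = 61·84405 + 58
67: 5148763 = 67·76847 + 14
71: 5148763 = 71·72517 + 56
73: 5148763 = 73·70531

73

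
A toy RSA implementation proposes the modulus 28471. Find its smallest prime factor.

71

28471 is odd.
Digit sum 22, not divisible by 3.
Ends in 1: not divisible by 5.
7: 28471 = 7·4067 + 2
11: 28471 = 11·2588 + 3
13: 28471 = 13·2190 + 1
17: 28471 = 17·1674 + 13
19: 28471 = 19·1498 + 9
23: 28471 = 23·1237 + 20
29: 28471 = 29·981 + 22
31: 28471 = 31·918 + 13
37: 28471 = 37·769 + 18
41: 28471 = 41·694 + 17
43: 28471 = 43·662 + 5
47: 28471 = 47·605 + 36
53: 28471 = 53·537 + 10
59: 28471 = 59·482 + 33
61: 28471 = 61·466 + 45
67: 28471 = 67·424 + 63
71: 28471 = 71·401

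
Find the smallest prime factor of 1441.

11

1441 is odd.
Digit sum 10, not divisible by 3.
Ends in 1: not divisible by 5.
7: 1441 = 7·205 + 6
11: 1441 = 11·131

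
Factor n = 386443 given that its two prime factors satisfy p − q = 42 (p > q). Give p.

643

Since p = q + 42, we have 386443 = q(q + 42), so q² + 42q − 386443 = 0.
Discriminant: 42² + 4·386443 = 1764 + 1545772 = 1547536; √1547536 = 1244.
q = (−42 + 1244)/2 = 601, and p = q + 42 = 643.
Check: 601 · 643 = 386443.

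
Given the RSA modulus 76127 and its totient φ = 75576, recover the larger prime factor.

283

φ(n) = (p−1)(q−1) = n − (p+q) + 1, so p + q = 76127 − 75576 + 1 = 552.
p and q are the roots of t² − 552t + 76127 = 0.
Discriminant: 552² − 4·76127 = 304704 − 304508 = 196; √196 = 14.
q = (552 − 14)/2 = 269, p = (552 + 14)/2 = 283.
Check: 269 · 283 = 76127.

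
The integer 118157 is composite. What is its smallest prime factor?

13

118157 is odd.
Digit sum 23, not divisible by 3.
Ends in 7: not divisible by 5.
7: 118157 = 7·16879 + 4
11: 118157 = 11·10741 + 6
13: 118157 = 13·9089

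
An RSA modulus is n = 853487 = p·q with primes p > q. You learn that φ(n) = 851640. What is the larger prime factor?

941

φ(n) = (p−1)(q−1) = n − (p+q) + 1, so p + q = 853487 − 851640 + 1 = 1848.
p and q are the roots of t² − 1848t + 853487 = 0.
Discriminant: 1848² − 4·853487 = 3415104 − 3413948 = 1156; √1156 = 34.
q = (1848 − 34)/2 = 907, p = (1848 + 34)/2 = 941.
Check: 907 · 941 = 853487.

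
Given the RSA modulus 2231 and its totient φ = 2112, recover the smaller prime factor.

23

φ(n) = (p−1)(q−1) = n − (p+q) + 1, so p + q = 2231 − 2112 + 1 = 120.
p and q are the roots of t² − 120t + 2231 = 0.
Discriminant: 120² − 4·2231 = 14400 − 8924 = 5476; √5476 = 74.
q = (120 − 74)/2 = 23, p = (120 + 74)/2 = 97.
Check: 23 · 97 = 2231.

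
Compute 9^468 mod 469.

9^1 ≡ 9 (mod 469)
9^2 ≡ 9^2 = 81 ≡ 81 (mod 469)
9^4 ≡ 81^2 = 6561 ≡ 464 (mod 469)
9^8 ≡ 464^2 = 215296 ≡ 25 (mod 469)
9^16 ≡ 25^2 = 625 ≡ 156 (mod 469)
9^32 ≡ 156^2 = 24336 ≡ 417 (mod 469)
9^64 ≡ 417^2 = 173889 ≡ 359 (mod 469)
9^128 ≡ 359^2 = 128881 ≡ 375 (mod 469)
9^256 ≡ 375^2 = 140625 ≡ 394 (mod 469)
468 = 256 + 128 + 64 + 16 + 4 in binary powers of 2.
So 9^468 ≡ 394 · 375 · 359 · 156 · 464 ≡ 64 (mod 469).
Since 64 ≠ 1, base 9 is a Fermat witness: 469 is composite.

64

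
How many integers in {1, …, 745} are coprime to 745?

Factor: 745 = 5 · 149.
φ(745) = (5−1) · (149−1) = 4 · 148 = 592.

592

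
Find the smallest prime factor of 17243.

17243 is odd.
Digit sum 17, not divisible by 3.
Ends in 3: not divisible by 5.
7: 17243 = 7·2463 + 2
11: 17243 = 11·1567 + 6
13: 17243 = 13·1326 + 5
17: 17243 = 17·1014 + 5
19: 17243 = 19·907 + 10
23: 17243 = 23·749 + 16
29: 17243 = 29·594 + 17
31: 17243 = 31·556 + 7
37: 17243 = 37·466 + 1
41: 17243 = 41·420 + 23
43: 17243 = 43·401

43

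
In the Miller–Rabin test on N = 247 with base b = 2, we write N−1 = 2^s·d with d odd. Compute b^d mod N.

164

247 − 1 = 246 = 2^1 · 123, so d = 123.
2^1 ≡ 2 (mod 247)
2^2 ≡ 2^2 = 4 ≡ 4 (mod 247)
2^4 ≡ 4^2 = 16 ≡ 16 (mod 247)
2^8 ≡ 16^2 = 256 ≡ 9 (mod 247)
2^16 ≡ 9^2 = 81 ≡ 81 (mod 247)
2^32 ≡ 81^2 = 6561 ≡ 139 (mod 247)
2^64 ≡ 139^2 = 19321 ≡ 55 (mod 247)
123 = 64 + 32 + 16 + 8 + 2 + 1 in binary powers of 2.
So 2^123 ≡ 55 · 139 · 81 · 9 · 4 · 2 ≡ 164 (mod 247).
Squaring chain: 164; never reaches −1, so base 2 is a Miller–Rabin witness that 247 is composite.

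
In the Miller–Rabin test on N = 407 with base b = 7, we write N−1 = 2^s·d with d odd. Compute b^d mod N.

46

407 − 1 = 406 = 2^1 · 203, so d = 203.
7^1 ≡ 7 (mod 407)
7^2 ≡ 7^2 = 49 ≡ 49 (mod 407)
7^4 ≡ 49^2 = 2401 ≡ 366 (mod 407)
7^8 ≡ 366^2 = 133956 ≡ 53 (mod 407)
7^16 ≡ 53^2 = 2809 ≡ 367 (mod 407)
7^32 ≡ 367^2 = 134689 ≡ 379 (mod 407)
7^64 ≡ 379^2 = 143641 ≡ 377 (mod 407)
7^128 ≡ 377^2 = 142129 ≡ 86 (mod 407)
203 = 128 + 64 + 8 + 2 + 1 in binary powers of 2.
So 7^203 ≡ 86 · 377 · 53 · 49 · 7 ≡ 46 (mod 407).
Squaring chain: 46; never reaches −1, so base 7 is a Miller–Rabin witness that 407 is composite.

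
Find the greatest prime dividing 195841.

195841 = 37 · 5293
5293 = 67 · 79
79 is prime.
So 195841 = 37 · 67 · 79; the largest prime factor is 79.

79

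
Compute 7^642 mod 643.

7^1 ≡ 7 (mod 643)
7^2 ≡ 7^2 = 49 ≡ 49 (mod 643)
7^4 ≡ 49^2 = 2401 ≡ 472 (mod 643)
7^8 ≡ 472^2 = 222784 ≡ 306 (mod 643)
7^16 ≡ 306^2 = 93636 ≡ 401 (mod 643)
7^32 ≡ 401^2 = 160801 ≡ 51 (mod 643)
7^64 ≡ 51^2 = 2601 ≡ 29 (mod 643)
7^128 ≡ 29^2 = 841 ≡ 198 (mod 643)
7^256 ≡ 198^2 = 39204 ≡ 624 (mod 643)
7^512 ≡ 624^2 = 389376 ≡ 361 (mod 643)
642 = 512 + 128 + 2 in binary powers of 2.
So 7^642 ≡ 361 · 198 · 49 ≡ 1 (mod 643).
Since the result is 1, base 7 gives no evidence that 643 is composite.

1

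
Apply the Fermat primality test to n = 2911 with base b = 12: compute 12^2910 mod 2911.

2533

12^1 ≡ 12 (mod 2911)
12^2 ≡ 12^2 = 144 ≡ 144 (mod 2911)
12^4 ≡ 144^2 = 20736 ≡ 359 (mod 2911)
12^8 ≡ 359^2 = 128881 ≡ 797 (mod 2911)
12^16 ≡ 797^2 = 635209 ≡ 611 (mod 2911)
12^32 ≡ 611^2 = 373321 ≡ 713 (mod 2911)
12^64 ≡ 713^2 = 508369 ≡ 1855 (mod 2911)
12^128 ≡ 1855^2 = 3441025 ≡ 223 (mod 2911)
12^256 ≡ 223^2 = 49729 ≡ 242 (mod 2911)
12^512 ≡ 242^2 = 58564 ≡ 344 (mod 2911)
12^1024 ≡ 344^2 = 118336 ≡ 1896 (mod 2911)
12^2048 ≡ 1896^2 = 3594816 ≡ 2642 (mod 2911)
2910 = 2048 + 512 + 256 + 64 + 16 + 8 + 4 + 2 in binary powers of 2.
So 12^2910 ≡ 2642 · 344 · 242 · 1855 · 611 · 797 · 359 · 144 ≡ 2533 (mod 2911).
Since 2533 ≠ 1, base 12 is a Fermat witness: 2911 is composite.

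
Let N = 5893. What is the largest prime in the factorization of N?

83

5893 = 71 · 83
83 is prime.
So 5893 = 71 · 83; the largest prime factor is 83.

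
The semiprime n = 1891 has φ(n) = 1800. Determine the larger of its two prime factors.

φ(n) = (p−1)(q−1) = n − (p+q) + 1, so p + q = 1891 − 1800 + 1 = 92.
p and q are the roots of t² − 92t + 1891 = 0.
Discriminant: 92² − 4·1891 = 8464 − 7564 = 900; √900 = 30.
q = (92 − 30)/2 = 31, p = (92 + 30)/2 = 61.
Check: 31 · 61 = 1891.

61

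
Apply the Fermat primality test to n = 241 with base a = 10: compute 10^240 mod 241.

10^1 ≡ 10 (mod 241)
10^2 ≡ 10^2 = 100 ≡ 100 (mod 241)
10^4 ≡ 100^2 = 10000 ≡ 119 (mod 241)
10^8 ≡ 119^2 = 14161 ≡ 183 (mod 241)
10^16 ≡ 183^2 = 33489 ≡ 231 (mod 241)
10^32 ≡ 231^2 = 53361 ≡ 100 (mod 241)
10^64 ≡ 100^2 = 10000 ≡ 119 (mod 241)
10^128 ≡ 119^2 = 14161 ≡ 183 (mod 241)
240 = 128 + 64 + 32 + 16 in binary powers of 2.
So 10^240 ≡ 183 · 119 · 100 · 231 ≡ 1 (mod 241).
Since the result is 1, base 10 gives no evidence that 241 is composite.

1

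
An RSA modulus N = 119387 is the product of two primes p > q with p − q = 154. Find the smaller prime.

277

Since p = q + 154, we have 119387 = q(q + 154), so q² + 154q − 119387 = 0.
Discriminant: 154² + 4·119387 = 23716 + 477548 = 501264; √501264 = 708.
q = (−154 + 708)/2 = 277, and p = q + 154 = 431.
Check: 277 · 431 = 119387.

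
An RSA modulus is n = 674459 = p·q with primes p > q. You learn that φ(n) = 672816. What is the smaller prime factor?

787

φ(n) = (p−1)(q−1) = n − (p+q) + 1, so p + q = 674459 − 672816 + 1 = 1644.
p and q are the roots of t² − 1644t + 674459 = 0.
Discriminant: 1644² − 4·674459 = 2702736 − 2697836 = 4900; √4900 = 70.
q = (1644 − 70)/2 = 787, p = (1644 + 70)/2 = 857.
Check: 787 · 857 = 674459.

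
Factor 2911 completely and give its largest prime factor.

71

2911 = 41 · 71
71 is prime.
So 2911 = 41 · 71; the largest prime factor is 71.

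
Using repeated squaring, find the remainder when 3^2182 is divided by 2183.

3^1 ≡ 3 (mod 2183)
3^2 ≡ 3^2 = 9 ≡ 9 (mod 2183)
3^4 ≡ 9^2 = 81 ≡ 81 (mod 2183)
3^8 ≡ 81^2 = 6561 ≡ 12 (mod 2183)
3^16 ≡ 12^2 = 144 ≡ 144 (mod 2183)
3^32 ≡ 144^2 = 20736 ≡ 1089 (mod 2183)
3^64 ≡ 1089^2 = 1185921 ≡ 552 (mod 2183)
3^128 ≡ 552^2 = 304704 ≡ 1267 (mod 2183)
3^256 ≡ 1267^2 = 1605289 ≡ 784 (mod 2183)
3^512 ≡ 784^2 = 614656 ≡ 1233 (mod 2183)
3^1024 ≡ 1233^2 = 1520289 ≡ 921 (mod 2183)
3^2048 ≡ 921^2 = 848241 ≡ 1237 (mod 2183)
2182 = 2048 + 128 + 4 + 2 in binary powers of 2.
So 3^2182 ≡ 1237 · 1267 · 81 · 9 ≡ 1302 (mod 2183).
Since 1302 ≠ 1, base 3 is a Fermat witness: 2183 is composite.

1302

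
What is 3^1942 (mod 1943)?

3^1 ≡ 3 (mod 1943)
3^2 ≡ 3^2 = 9 ≡ 9 (mod 1943)
3^4 ≡ 9^2 = 81 ≡ 81 (mod 1943)
3^8 ≡ 81^2 = 6561 ≡ 732 (mod 1943)
3^16 ≡ 732^2 = 535824 ≡ 1499 (mod 1943)
3^32 ≡ 1499^2 = 2247001 ≡ 893 (mod 1943)
3^64 ≡ 893^2 = 797449 ≡ 819 (mod 1943)
3^128 ≡ 819^2 = 670761 ≡ 426 (mod 1943)
3^256 ≡ 426^2 = 181476 ≡ 777 (mod 1943)
3^512 ≡ 777^2 = 603729 ≡ 1399 (mod 1943)
3^1024 ≡ 1399^2 = 1957201 ≡ 600 (mod 1943)
1942 = 1024 + 512 + 256 + 128 + 16 + 4 + 2 in binary powers of 2.
So 3^1942 ≡ 600 · 1399 · 777 · 426 · 1499 · 81 · 9 ≡ 1600 (mod 1943).
Since 1600 ≠ 1, base 3 is a Fermat witness: 1943 is composite.

1600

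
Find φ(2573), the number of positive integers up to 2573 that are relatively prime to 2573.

2460

Factor: 2573 = 31 · 83.
φ(2573) = (31−1) · (83−1) = 30 · 82 = 2460.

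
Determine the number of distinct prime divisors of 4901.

2

4901 = 13^2 · 29
4901 = 13^2 · 29, which has 2 distinct prime factors.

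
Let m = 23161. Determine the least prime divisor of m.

23161 is odd.
Digit sum 13, not divisible by 3.
Ends in 1: not divisible by 5.
7: 23161 = 7·3308 + 5
11: 23161 = 11·2105 + 6
13: 23161 = 13·1781 + 8
17: 23161 = 17·1362 + 7
19: 23161 = 19·1219

19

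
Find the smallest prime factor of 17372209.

71

17372209 is odd.
Digit sum 31, not divisible by 3.
Ends in 9: not divisible by 5.
7: 17372209 = 7·2481744 + 1
11: 17372209 = 11·1579291 + 8
13: 17372209 = 13·1336323 + 10
17: 17372209 = 17·1021894 + 11
19: 17372209 = 19·914326 + 15
23: 17372209 = 23·755313 + 10
29: 17372209 = 29·599041 + 20
31: 17372209 = 31·560393 + 26
37: 17372209 = 37·469519 + 6
41: 17372209 = 41·423712 + 17
43: 17372209 = 43·404004 + 37
47: 17372209 = 47·369621 + 22
53: 17372209 = 53·327777 + 28
59: 17372209 = 59·294444 + 13
61: 17372209 = 61·284790 + 19
67: 17372209 = 67·259286 + 47
71: 17372209 = 71·244679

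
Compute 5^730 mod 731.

298

5^1 ≡ 5 (mod 731)
5^2 ≡ 5^2 = 25 ≡ 25 (mod 731)
5^4 ≡ 25^2 = 625 ≡ 625 (mod 731)
5^8 ≡ 625^2 = 390625 ≡ 271 (mod 731)
5^16 ≡ 271^2 = 73441 ≡ 341 (mod 731)
5^32 ≡ 341^2 = 116281 ≡ 52 (mod 731)
5^64 ≡ 52^2 = 2704 ≡ 511 (mod 731)
5^128 ≡ 511^2 = 261121 ≡ 154 (mod 731)
5^256 ≡ 154^2 = 23716 ≡ 324 (mod 731)
5^512 ≡ 324^2 = 104976 ≡ 443 (mod 731)
730 = 512 + 128 + 64 + 16 + 8 + 2 in binary powers of 2.
So 5^730 ≡ 443 · 154 · 511 · 341 · 271 · 25 ≡ 298 (mod 731).
Since 298 ≠ 1, base 5 is a Fermat witness: 731 is composite.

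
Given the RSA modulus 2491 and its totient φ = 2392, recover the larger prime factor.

53

φ(n) = (p−1)(q−1) = n − (p+q) + 1, so p + q = 2491 − 2392 + 1 = 100.
p and q are the roots of t² − 100t + 2491 = 0.
Discriminant: 100² − 4·2491 = 10000 − 9964 = 36; √36 = 6.
q = (100 − 6)/2 = 47, p = (100 + 6)/2 = 53.
Check: 47 · 53 = 2491.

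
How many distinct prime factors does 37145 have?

37145 = 5 · 7429
7429 = 17 · 437
437 = 19 · 23
37145 = 5 · 17 · 19 · 23, which has 4 distinct prime factors.

4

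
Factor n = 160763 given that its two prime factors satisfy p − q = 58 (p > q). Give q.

373

Since p = q + 58, we have 160763 = q(q + 58), so q² + 58q − 160763 = 0.
Discriminant: 58² + 4·160763 = 3364 + 643052 = 646416; √646416 = 804.
q = (−58 + 804)/2 = 373, and p = q + 58 = 431.
Check: 373 · 431 = 160763.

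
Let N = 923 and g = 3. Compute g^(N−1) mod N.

3^1 ≡ 3 (mod 923)
3^2 ≡ 3^2 = 9 ≡ 9 (mod 923)
3^4 ≡ 9^2 = 81 ≡ 81 (mod 923)
3^8 ≡ 81^2 = 6561 ≡ 100 (mod 923)
3^16 ≡ 100^2 = 10000 ≡ 770 (mod 923)
3^32 ≡ 770^2 = 592900 ≡ 334 (mod 923)
3^64 ≡ 334^2 = 111556 ≡ 796 (mod 923)
3^128 ≡ 796^2 = 633616 ≡ 438 (mod 923)
3^256 ≡ 438^2 = 191844 ≡ 783 (mod 923)
3^512 ≡ 783^2 = 613089 ≡ 217 (mod 923)
922 = 512 + 256 + 128 + 16 + 8 + 2 in binary powers of 2.
So 3^922 ≡ 217 · 783 · 438 · 770 · 100 · 9 ≡ 432 (mod 923).
Since 432 ≠ 1, base 3 is a Fermat witness: 923 is composite.

432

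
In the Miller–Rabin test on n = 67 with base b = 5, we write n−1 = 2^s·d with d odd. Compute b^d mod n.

66

67 − 1 = 66 = 2^1 · 33, so d = 33.
5^1 ≡ 5 (mod 67)
5^2 ≡ 5^2 = 25 ≡ 25 (mod 67)
5^4 ≡ 25^2 = 625 ≡ 22 (mod 67)
5^8 ≡ 22^2 = 484 ≡ 15 (mod 67)
5^16 ≡ 15^2 = 225 ≡ 24 (mod 67)
5^32 ≡ 24^2 = 576 ≡ 40 (mod 67)
33 = 32 + 1 in binary powers of 2.
So 5^33 ≡ 40 · 5 ≡ 66 (mod 67).
Since 5^d ≡ 66 (mod 67), base 5 does not prove 67 composite.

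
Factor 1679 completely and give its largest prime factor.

73

1679 = 23 · 73
73 is prime.
So 1679 = 23 · 73; the largest prime factor is 73.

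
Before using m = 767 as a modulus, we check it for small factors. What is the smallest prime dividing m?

13

767 is odd.
Digit sum 20, not divisible by 3.
Ends in 7: not divisible by 5.
7: 767 = 7·109 + 4
11: 767 = 11·69 + 8
13: 767 = 13·59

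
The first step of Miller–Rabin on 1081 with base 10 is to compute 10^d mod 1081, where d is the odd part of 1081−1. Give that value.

264

1081 − 1 = 1080 = 2^3 · 135, so d = 135.
10^1 ≡ 10 (mod 1081)
10^2 ≡ 10^2 = 100 ≡ 100 (mod 1081)
10^4 ≡ 100^2 = 10000 ≡ 271 (mod 1081)
10^8 ≡ 271^2 = 73441 ≡ 1014 (mod 1081)
10^16 ≡ 1014^2 = 1028196 ≡ 165 (mod 1081)
10^32 ≡ 165^2 = 27225 ≡ 200 (mod 1081)
10^64 ≡ 200^2 = 40000 ≡ 3 (mod 1081)
10^128 ≡ 3^2 = 9 ≡ 9 (mod 1081)
135 = 128 + 4 + 2 + 1 in binary powers of 2.
So 10^135 ≡ 9 · 271 · 100 · 10 ≡ 264 (mod 1081).
Squaring chain: 264 → 512 → 542; never reaches −1, so base 10 is a Miller–Rabin witness that 1081 is composite.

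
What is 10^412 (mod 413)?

186

10^1 ≡ 10 (mod 413)
10^2 ≡ 10^2 = 100 ≡ 100 (mod 413)
10^4 ≡ 100^2 = 10000 ≡ 88 (mod 413)
10^8 ≡ 88^2 = 7744 ≡ 310 (mod 413)
10^16 ≡ 310^2 = 96100 ≡ 284 (mod 413)
10^32 ≡ 284^2 = 80656 ≡ 121 (mod 413)
10^64 ≡ 121^2 = 14641 ≡ 186 (mod 413)
10^128 ≡ 186^2 = 34596 ≡ 317 (mod 413)
10^256 ≡ 317^2 = 100489 ≡ 130 (mod 413)
412 = 256 + 128 + 16 + 8 + 4 in binary powers of 2.
So 10^412 ≡ 130 · 317 · 284 · 310 · 88 ≡ 186 (mod 413).
Since 186 ≠ 1, base 10 is a Fermat witness: 413 is composite.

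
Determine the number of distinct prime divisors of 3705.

4

3705 = 3 · 1235
1235 = 5 · 247
247 = 13 · 19
3705 = 3 · 5 · 13 · 19, which has 4 distinct prime factors.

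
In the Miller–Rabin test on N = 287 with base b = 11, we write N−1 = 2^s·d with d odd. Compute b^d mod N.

268

287 − 1 = 286 = 2^1 · 143, so d = 143.
11^1 ≡ 11 (mod 287)
11^2 ≡ 11^2 = 121 ≡ 121 (mod 287)
11^4 ≡ 121^2 = 14641 ≡ 4 (mod 287)
11^8 ≡ 4^2 = 16 ≡ 16 (mod 287)
11^16 ≡ 16^2 = 256 ≡ 256 (mod 287)
11^32 ≡ 256^2 = 65536 ≡ 100 (mod 287)
11^64 ≡ 100^2 = 10000 ≡ 242 (mod 287)
11^128 ≡ 242^2 = 58564 ≡ 16 (mod 287)
143 = 128 + 8 + 4 + 2 + 1 in binary powers of 2.
So 11^143 ≡ 16 · 16 · 4 · 121 · 11 ≡ 268 (mod 287).
Squaring chain: 268; never reaches −1, so base 11 is a Miller–Rabin witness that 287 is composite.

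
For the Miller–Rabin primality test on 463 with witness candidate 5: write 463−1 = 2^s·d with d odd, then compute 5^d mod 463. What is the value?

463 − 1 = 462 = 2^1 · 231, so d = 231.
5^1 ≡ 5 (mod 463)
5^2 ≡ 5^2 = 25 ≡ 25 (mod 463)
5^4 ≡ 25^2 = 625 ≡ 162 (mod 463)
5^8 ≡ 162^2 = 26244 ≡ 316 (mod 463)
5^16 ≡ 316^2 = 99856 ≡ 311 (mod 463)
5^32 ≡ 311^2 = 96721 ≡ 417 (mod 463)
5^64 ≡ 417^2 = 173889 ≡ 264 (mod 463)
5^128 ≡ 264^2 = 69696 ≡ 246 (mod 463)
231 = 128 + 64 + 32 + 4 + 2 + 1 in binary powers of 2.
So 5^231 ≡ 246 · 264 · 417 · 162 · 25 · 5 ≡ 462 (mod 463).
Since 5^d ≡ 462 (mod 463), base 5 does not prove 463 composite.

462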